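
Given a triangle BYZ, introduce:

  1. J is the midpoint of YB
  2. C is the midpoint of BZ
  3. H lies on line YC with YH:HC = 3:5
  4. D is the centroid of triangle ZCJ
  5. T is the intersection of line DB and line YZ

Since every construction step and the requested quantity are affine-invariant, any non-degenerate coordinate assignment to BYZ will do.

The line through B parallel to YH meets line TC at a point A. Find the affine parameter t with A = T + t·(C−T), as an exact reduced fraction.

Choose coordinates B = (0, 0), Y = (1, 0), Z = (0, 1).
1. J is the midpoint of YB ⇒ J = (1/2, 0)
2. C is the midpoint of BZ ⇒ C = (0, 1/2)
3. H lies on line YC with YH:HC = 3:5 ⇒ H = (5/8, 3/16)
4. D is the centroid of triangle ZCJ ⇒ D = (1/6, 1/2)
5. T is the intersection of line DB and line YZ ⇒ T = (1/4, 3/4)
through B parallel to YH: direction (-3/8, 3/16); meets TC at A = (-1/3, 1/6)
A = T + t·(C−T) with t = 7/3

t = 7/3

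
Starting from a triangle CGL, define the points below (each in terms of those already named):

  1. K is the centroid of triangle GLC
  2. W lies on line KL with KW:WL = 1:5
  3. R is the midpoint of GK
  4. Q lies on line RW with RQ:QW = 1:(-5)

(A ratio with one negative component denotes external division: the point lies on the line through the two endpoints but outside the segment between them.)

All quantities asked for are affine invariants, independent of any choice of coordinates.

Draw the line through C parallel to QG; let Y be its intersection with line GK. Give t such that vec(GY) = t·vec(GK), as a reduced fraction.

Set C = (0, 0), G = (1, 0), L = (0, 1); any affine frame gives the same invariant.
1. K is the centroid of triangle GLC ⇒ K = (1/3, 1/3)
2. W lies on line KL with KW:WL = 1:5 ⇒ W = (5/18, 4/9)
3. R is the midpoint of GK ⇒ R = (2/3, 1/6)
4. Q lies on line RW with RQ:QW = 1:(-5) ⇒ Q = (55/72, 7/72)
through C parallel to QG: direction (17/72, -7/72); meets GK at Y = (17/3, -7/3)
Y = G + t·(K−G) with t = -7

t = -7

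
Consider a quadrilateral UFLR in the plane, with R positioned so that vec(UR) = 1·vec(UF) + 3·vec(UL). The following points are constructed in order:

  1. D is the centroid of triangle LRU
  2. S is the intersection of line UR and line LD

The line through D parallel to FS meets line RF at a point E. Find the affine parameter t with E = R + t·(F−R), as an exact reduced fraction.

Assign U = (0, 0), F = (1, 0), L = (0, 1), R = (1, 3) — the answer is frame-independent, so this choice is without loss of generality.
1. D is the centroid of triangle LRU ⇒ D = (1/3, 4/3)
2. S is the intersection of line UR and line LD ⇒ S = (1/2, 3/2)
through D parallel to FS: direction (-1/2, 3/2); meets RF at E = (1, -2/3)
E = R + t·(F−R) with t = 11/9

t = 11/9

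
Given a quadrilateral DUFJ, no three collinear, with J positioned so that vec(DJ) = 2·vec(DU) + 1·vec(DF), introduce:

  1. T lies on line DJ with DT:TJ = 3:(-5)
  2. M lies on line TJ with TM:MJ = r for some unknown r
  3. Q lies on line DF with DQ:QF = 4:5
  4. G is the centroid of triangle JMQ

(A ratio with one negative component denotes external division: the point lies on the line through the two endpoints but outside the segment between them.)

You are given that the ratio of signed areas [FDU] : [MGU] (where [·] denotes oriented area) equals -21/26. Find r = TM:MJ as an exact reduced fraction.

Set D = (0, 0), U = (1, 0), F = (0, 1), J = (2, 1); any affine frame gives the same invariant.
1. T lies on line DJ with DT:TJ = 3:(-5) ⇒ T = (-3, -3/2)
2. With TM:MJ = r, write λ = r/(r+1) so M = T + λ·(J−T); M is affine-linear in λ
3. Q lies on line DF with DQ:QF = 4:5 ⇒ Q = (0, 4/9)
4. G is the centroid of triangle JMQ ⇒ G is an affine combination of earlier points and hence also affine-linear in λ
Every point depending on M is an affine combination of M and λ-independent points, so each such coordinate is linear in λ; the λ² term in each signed area is a multiple of (J−T)×(J−T) = 0, so 2·[FDU] and 2·[MGU] are each linear in λ. Evaluating at λ=0 and λ=1:
  2·[FDU] = 1,   2·[MGU] = 65/27·λ − 52/27
So [FDU]:[MGU] = (1) / (65/27·λ − 52/27). Setting this equal to -21/26:
  1 = -21/26·(65/27·λ − 52/27)  ⇒  λ = 2/7
Then r = λ/(1−λ) = (2/7)/(5/7) = 2/5. Check: with r = 2/5, M = (-11/7, -11/14) and [FDU]:[MGU] = -21/26 as required.

r = 2/5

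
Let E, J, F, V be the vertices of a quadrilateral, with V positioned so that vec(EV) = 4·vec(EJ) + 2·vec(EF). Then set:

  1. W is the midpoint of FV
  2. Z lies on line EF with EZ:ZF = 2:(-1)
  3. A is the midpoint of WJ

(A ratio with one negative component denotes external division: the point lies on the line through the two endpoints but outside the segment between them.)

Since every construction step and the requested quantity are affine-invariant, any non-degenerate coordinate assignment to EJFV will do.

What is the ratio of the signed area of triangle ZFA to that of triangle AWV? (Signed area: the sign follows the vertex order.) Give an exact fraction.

Choose coordinates E = (0, 0), J = (1, 0), F = (0, 1), V = (4, 2).
1. W is the midpoint of FV ⇒ W = (2, 3/2)
2. Z lies on line EF with EZ:ZF = 2:(-1) ⇒ Z = (0, 2)
3. A is the midpoint of WJ ⇒ A = (3/2, 3/4)
2·[ZFA] = 3/2, 2·[AWV] = -5/4
[ZFA]:[AWV] = 3/2:-5/4 = -6/5

[ZFA]:[AWV] = -6/5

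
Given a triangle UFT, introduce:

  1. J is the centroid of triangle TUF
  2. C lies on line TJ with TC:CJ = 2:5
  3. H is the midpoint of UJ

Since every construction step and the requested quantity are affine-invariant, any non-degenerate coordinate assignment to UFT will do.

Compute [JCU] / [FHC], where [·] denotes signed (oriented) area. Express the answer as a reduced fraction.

[JCU]:[FHC] = -5/11

Choose coordinates U = (0, 0), F = (1, 0), T = (0, 1).
1. J is the centroid of triangle TUF ⇒ J = (1/3, 1/3)
2. C lies on line TJ with TC:CJ = 2:5 ⇒ C = (2/21, 17/21)
3. H is the midpoint of UJ ⇒ H = (1/6, 1/6)
2·[JCU] = 5/21, 2·[FHC] = -11/21
[JCU]:[FHC] = 5/21:-11/21 = -5/11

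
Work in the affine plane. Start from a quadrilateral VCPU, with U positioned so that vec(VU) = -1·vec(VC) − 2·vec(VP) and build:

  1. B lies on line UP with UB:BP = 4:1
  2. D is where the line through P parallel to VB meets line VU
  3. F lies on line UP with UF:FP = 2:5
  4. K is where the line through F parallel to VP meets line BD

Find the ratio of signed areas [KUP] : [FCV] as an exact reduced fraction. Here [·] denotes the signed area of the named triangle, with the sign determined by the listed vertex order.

[KUP]:[FCV] = 5/4

Choose coordinates V = (0, 0), C = (1, 0), P = (0, 1), U = (-1, -2).
1. B lies on line UP with UB:BP = 4:1 ⇒ B = (-1/5, 2/5)
2. D is where the line through P parallel to VB meets line VU ⇒ D = (1/4, 1/2)
3. F lies on line UP with UF:FP = 2:5 ⇒ F = (-5/7, -8/7)
4. K is where the line through F parallel to VP meets line BD ⇒ K = (-5/7, 2/7)
2·[KUP] = 10/7, 2·[FCV] = 8/7
[KUP]:[FCV] = 10/7:8/7 = 5/4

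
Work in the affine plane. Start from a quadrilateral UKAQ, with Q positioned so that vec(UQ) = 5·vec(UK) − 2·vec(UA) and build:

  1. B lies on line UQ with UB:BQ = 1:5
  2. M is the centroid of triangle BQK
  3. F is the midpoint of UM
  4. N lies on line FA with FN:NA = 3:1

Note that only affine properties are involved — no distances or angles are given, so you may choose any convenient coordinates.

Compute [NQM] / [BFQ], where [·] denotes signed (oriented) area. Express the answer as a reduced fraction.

[NQM]:[BFQ] = 21/4

Work in coordinates with U = (0, 0), K = (1, 0), A = (0, 1), Q = (5, -2).
1. B lies on line UQ with UB:BQ = 1:5 ⇒ B = (5/6, -1/3)
2. M is the centroid of triangle BQK ⇒ M = (41/18, -7/9)
3. F is the midpoint of UM ⇒ F = (41/36, -7/18)
4. N lies on line FA with FN:NA = 3:1 ⇒ N = (41/144, 47/72)
2·[NQM] = -35/24, 2·[BFQ] = -5/18
[NQM]:[BFQ] = -35/24:-5/18 = 21/4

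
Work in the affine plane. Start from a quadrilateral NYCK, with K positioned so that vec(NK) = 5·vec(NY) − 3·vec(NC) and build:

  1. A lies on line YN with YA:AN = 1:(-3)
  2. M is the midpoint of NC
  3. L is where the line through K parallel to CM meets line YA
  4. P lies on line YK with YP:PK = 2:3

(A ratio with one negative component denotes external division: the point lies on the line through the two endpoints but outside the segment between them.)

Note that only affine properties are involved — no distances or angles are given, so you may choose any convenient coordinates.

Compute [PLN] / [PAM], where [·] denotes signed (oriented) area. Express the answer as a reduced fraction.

[PLN]:[PAM] = 24/5

Choose coordinates N = (0, 0), Y = (1, 0), C = (0, 1), K = (5, -3).
1. A lies on line YN with YA:AN = 1:(-3) ⇒ A = (3/2, 0)
2. M is the midpoint of NC ⇒ M = (0, 1/2)
3. L is where the line through K parallel to CM meets line YA ⇒ L = (5, 0)
4. P lies on line YK with YP:PK = 2:3 ⇒ P = (13/5, -6/5)
2·[PLN] = 6, 2·[PAM] = 5/4
[PLN]:[PAM] = 6:5/4 = 24/5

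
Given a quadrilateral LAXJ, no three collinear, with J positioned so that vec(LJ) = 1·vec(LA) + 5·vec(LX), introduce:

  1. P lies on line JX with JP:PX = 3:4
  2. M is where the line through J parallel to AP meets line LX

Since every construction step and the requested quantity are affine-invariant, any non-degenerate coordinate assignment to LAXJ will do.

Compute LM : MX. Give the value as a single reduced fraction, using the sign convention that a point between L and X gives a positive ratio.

LM:MX = -38/35

Choose coordinates L = (0, 0), A = (1, 0), X = (0, 1), J = (1, 5).
1. P lies on line JX with JP:PX = 3:4 ⇒ P = (4/7, 23/7)
2. M is where the line through J parallel to AP meets line LX ⇒ M = (0, 38/3)
M = L + t·(X−L) with t = 38/3, so LM:MX = t:(1−t) = 38/3:-35/3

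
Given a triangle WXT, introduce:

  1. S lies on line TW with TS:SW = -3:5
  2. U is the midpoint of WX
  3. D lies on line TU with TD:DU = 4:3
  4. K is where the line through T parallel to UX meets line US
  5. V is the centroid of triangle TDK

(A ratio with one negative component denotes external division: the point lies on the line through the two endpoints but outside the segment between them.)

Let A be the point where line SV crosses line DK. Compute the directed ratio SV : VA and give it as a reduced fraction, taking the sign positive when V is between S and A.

SV:VA = 19/8

Assign W = (0, 0), X = (1, 0), T = (0, 1) — the answer is frame-independent, so this choice is without loss of generality.
1. S lies on line TW with TS:SW = -3:5 ⇒ S = (0, 5/2)
2. U is the midpoint of WX ⇒ U = (1/2, 0)
3. D lies on line TU with TD:DU = 4:3 ⇒ D = (2/7, 3/7)
4. K is where the line through T parallel to UX meets line US ⇒ K = (3/10, 1)
5. V is the centroid of triangle TDK ⇒ V = (41/210, 17/21)
line SV meets DK at A = (369/1330, 13/133)
V = S + t·(A−S) with t = 19/27, so SV:VA = 19/27:8/27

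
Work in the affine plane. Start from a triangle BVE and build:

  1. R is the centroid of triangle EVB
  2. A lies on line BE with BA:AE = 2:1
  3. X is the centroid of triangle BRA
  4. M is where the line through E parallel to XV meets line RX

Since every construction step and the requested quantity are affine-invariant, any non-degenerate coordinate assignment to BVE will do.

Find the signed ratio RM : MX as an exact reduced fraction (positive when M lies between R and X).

Set B = (0, 0), V = (1, 0), E = (0, 1); any affine frame gives the same invariant.
1. R is the centroid of triangle EVB ⇒ R = (1/3, 1/3)
2. A lies on line BE with BA:AE = 2:1 ⇒ A = (0, 2/3)
3. X is the centroid of triangle BRA ⇒ X = (1/9, 1/3)
4. M is where the line through E parallel to XV meets line RX ⇒ M = (16/9, 1/3)
M = R + t·(X−R) with t = -13/2, so RM:MX = t:(1−t) = -13/2:15/2

RM:MX = -13/15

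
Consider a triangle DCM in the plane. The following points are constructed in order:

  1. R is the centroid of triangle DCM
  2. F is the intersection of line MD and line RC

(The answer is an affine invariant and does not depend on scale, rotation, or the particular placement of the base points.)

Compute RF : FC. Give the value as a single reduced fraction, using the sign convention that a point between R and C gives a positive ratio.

Assign D = (0, 0), C = (1, 0), M = (0, 1) — the answer is frame-independent, so this choice is without loss of generality.
1. R is the centroid of triangle DCM ⇒ R = (1/3, 1/3)
2. F is the intersection of line MD and line RC ⇒ F = (0, 1/2)
F = R + t·(C−R) with t = -1/2, so RF:FC = t:(1−t) = -1/2:3/2

RF:FC = -1/3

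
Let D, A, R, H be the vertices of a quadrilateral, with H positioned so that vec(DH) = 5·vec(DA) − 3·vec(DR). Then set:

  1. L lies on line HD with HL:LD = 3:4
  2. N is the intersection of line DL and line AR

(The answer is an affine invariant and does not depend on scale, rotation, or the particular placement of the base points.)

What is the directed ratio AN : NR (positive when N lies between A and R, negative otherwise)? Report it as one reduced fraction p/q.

AN:NR = -3/5

Set D = (0, 0), A = (1, 0), R = (0, 1), H = (5, -3); any affine frame gives the same invariant.
1. L lies on line HD with HL:LD = 3:4 ⇒ L = (20/7, -12/7)
2. N is the intersection of line DL and line AR ⇒ N = (5/2, -3/2)
N = A + t·(R−A) with t = -3/2, so AN:NR = t:(1−t) = -3/2:5/2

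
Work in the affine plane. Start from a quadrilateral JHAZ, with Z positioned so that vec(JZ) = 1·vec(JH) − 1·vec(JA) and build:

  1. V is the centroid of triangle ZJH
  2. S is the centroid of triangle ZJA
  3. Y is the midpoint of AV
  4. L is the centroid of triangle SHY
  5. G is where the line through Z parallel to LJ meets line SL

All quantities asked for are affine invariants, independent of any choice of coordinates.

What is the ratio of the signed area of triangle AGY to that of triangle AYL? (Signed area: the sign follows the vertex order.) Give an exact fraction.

[AGY]:[AYL] = 44

Work in coordinates with J = (0, 0), H = (1, 0), A = (0, 1), Z = (1, -1).
1. V is the centroid of triangle ZJH ⇒ V = (2/3, -1/3)
2. S is the centroid of triangle ZJA ⇒ S = (1/3, 0)
3. Y is the midpoint of AV ⇒ Y = (1/3, 1/3)
4. L is the centroid of triangle SHY ⇒ L = (5/9, 1/9)
5. G is where the line through Z parallel to LJ meets line SL ⇒ G = (-31/9, -17/9)
2·[AGY] = 88/27, 2·[AYL] = 2/27
[AGY]:[AYL] = 88/27:2/27 = 44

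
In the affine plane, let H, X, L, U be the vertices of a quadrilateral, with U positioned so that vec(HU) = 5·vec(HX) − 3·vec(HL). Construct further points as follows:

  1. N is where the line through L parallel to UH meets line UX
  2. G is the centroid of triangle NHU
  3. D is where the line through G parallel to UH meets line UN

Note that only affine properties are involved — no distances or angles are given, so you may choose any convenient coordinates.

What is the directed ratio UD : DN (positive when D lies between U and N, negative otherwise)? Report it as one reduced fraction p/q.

UD:DN = 1/2

Work in coordinates with H = (0, 0), X = (1, 0), L = (0, 1), U = (5, -3).
1. N is where the line through L parallel to UH meets line UX ⇒ N = (-5/3, 2)
2. G is the centroid of triangle NHU ⇒ G = (10/9, -1/3)
3. D is where the line through G parallel to UH meets line UN ⇒ D = (25/9, -4/3)
D = U + t·(N−U) with t = 1/3, so UD:DN = t:(1−t) = 1/3:2/3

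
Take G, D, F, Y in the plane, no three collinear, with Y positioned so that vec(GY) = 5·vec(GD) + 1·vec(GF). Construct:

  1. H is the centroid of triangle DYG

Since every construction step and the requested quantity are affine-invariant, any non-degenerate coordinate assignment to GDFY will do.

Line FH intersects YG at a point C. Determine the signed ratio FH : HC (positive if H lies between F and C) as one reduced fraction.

FH:HC = -16

Choose coordinates G = (0, 0), D = (1, 0), F = (0, 1), Y = (5, 1).
1. H is the centroid of triangle DYG ⇒ H = (2, 1/3)
line FH meets YG at C = (15/8, 3/8)
H = F + t·(C−F) with t = 16/15, so FH:HC = 16/15:-1/15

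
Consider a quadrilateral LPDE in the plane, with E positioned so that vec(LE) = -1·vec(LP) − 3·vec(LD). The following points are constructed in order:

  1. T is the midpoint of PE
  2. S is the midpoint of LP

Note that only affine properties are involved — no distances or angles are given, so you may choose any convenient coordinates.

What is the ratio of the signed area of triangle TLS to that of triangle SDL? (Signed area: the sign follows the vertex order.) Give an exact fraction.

Assign L = (0, 0), P = (1, 0), D = (0, 1), E = (-1, -3) — the answer is frame-independent, so this choice is without loss of generality.
1. T is the midpoint of PE ⇒ T = (0, -3/2)
2. S is the midpoint of LP ⇒ S = (1/2, 0)
2·[TLS] = -3/4, 2·[SDL] = 1/2
[TLS]:[SDL] = -3/4:1/2 = -3/2

[TLS]:[SDL] = -3/2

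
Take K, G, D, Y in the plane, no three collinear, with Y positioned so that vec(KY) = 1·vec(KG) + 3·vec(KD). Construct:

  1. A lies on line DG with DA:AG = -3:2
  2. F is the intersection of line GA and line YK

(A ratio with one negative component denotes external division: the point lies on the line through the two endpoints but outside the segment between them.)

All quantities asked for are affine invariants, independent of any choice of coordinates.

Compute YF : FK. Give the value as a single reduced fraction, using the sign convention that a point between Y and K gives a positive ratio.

YF:FK = 3

Assign K = (0, 0), G = (1, 0), D = (0, 1), Y = (1, 3) — the answer is frame-independent, so this choice is without loss of generality.
1. A lies on line DG with DA:AG = -3:2 ⇒ A = (3, -2)
2. F is the intersection of line GA and line YK ⇒ F = (1/4, 3/4)
F = Y + t·(K−Y) with t = 3/4, so YF:FK = t:(1−t) = 3/4:1/4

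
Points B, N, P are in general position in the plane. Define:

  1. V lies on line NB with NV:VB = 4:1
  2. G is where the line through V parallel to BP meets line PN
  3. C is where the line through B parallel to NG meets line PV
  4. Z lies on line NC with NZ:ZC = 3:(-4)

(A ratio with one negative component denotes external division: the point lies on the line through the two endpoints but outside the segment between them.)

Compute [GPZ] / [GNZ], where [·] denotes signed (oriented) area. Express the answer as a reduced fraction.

Set B = (0, 0), N = (1, 0), P = (0, 1); any affine frame gives the same invariant.
1. V lies on line NB with NV:VB = 4:1 ⇒ V = (1/5, 0)
2. G is where the line through V parallel to BP meets line PN ⇒ G = (1/5, 4/5)
3. C is where the line through B parallel to NG meets line PV ⇒ C = (1/4, -1/4)
4. Z lies on line NC with NZ:ZC = 3:(-4) ⇒ Z = (13/4, 3/4)
2·[GPZ] = -3/5, 2·[GNZ] = 12/5
[GPZ]:[GNZ] = -3/5:12/5 = -1/4

[GPZ]:[GNZ] = -1/4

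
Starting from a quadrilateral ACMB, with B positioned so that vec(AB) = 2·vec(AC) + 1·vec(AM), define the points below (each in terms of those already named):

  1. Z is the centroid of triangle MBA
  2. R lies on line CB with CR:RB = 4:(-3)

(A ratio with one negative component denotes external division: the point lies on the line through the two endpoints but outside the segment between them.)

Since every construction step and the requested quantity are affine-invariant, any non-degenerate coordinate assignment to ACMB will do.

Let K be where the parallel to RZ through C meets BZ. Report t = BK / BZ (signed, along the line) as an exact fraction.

Assign A = (0, 0), C = (1, 0), M = (0, 1), B = (2, 1) — the answer is frame-independent, so this choice is without loss of generality.
1. Z is the centroid of triangle MBA ⇒ Z = (2/3, 2/3)
2. R lies on line CB with CR:RB = 4:(-3) ⇒ R = (5, 4)
through C parallel to RZ: direction (-13/3, -10/3); meets BZ at K = (22/9, 10/9)
K = B + t·(Z−B) with t = -1/3

t = -1/3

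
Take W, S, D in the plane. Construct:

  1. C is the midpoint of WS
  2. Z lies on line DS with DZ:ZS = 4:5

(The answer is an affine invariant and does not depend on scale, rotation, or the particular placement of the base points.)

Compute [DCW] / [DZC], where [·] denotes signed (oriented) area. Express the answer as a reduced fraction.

[DCW]:[DZC] = 9/4

Set W = (0, 0), S = (1, 0), D = (0, 1); any affine frame gives the same invariant.
1. C is the midpoint of WS ⇒ C = (1/2, 0)
2. Z lies on line DS with DZ:ZS = 4:5 ⇒ Z = (4/9, 5/9)
2·[DCW] = -1/2, 2·[DZC] = -2/9
[DCW]:[DZC] = -1/2:-2/9 = 9/4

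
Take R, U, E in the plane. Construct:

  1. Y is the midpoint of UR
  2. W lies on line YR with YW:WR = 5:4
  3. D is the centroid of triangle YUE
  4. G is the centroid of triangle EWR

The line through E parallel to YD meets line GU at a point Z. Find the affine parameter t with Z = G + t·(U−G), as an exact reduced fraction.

t = -2/25

Work in coordinates with R = (0, 0), U = (1, 0), E = (0, 1).
1. Y is the midpoint of UR ⇒ Y = (1/2, 0)
2. W lies on line YR with YW:WR = 5:4 ⇒ W = (2/9, 0)
3. D is the centroid of triangle YUE ⇒ D = (1/2, 1/3)
4. G is the centroid of triangle EWR ⇒ G = (2/27, 1/3)
through E parallel to YD: direction (0, 1/3); meets GU at Z = (0, 9/25)
Z = G + t·(U−G) with t = -2/25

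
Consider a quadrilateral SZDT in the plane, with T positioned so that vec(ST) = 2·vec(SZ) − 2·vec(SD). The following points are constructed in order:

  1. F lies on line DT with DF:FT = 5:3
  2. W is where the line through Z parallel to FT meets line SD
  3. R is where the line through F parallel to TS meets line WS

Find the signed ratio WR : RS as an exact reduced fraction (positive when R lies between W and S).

WR:RS = 3

Choose coordinates S = (0, 0), Z = (1, 0), D = (0, 1), T = (2, -2).
1. F lies on line DT with DF:FT = 5:3 ⇒ F = (5/4, -7/8)
2. W is where the line through Z parallel to FT meets line SD ⇒ W = (0, 3/2)
3. R is where the line through F parallel to TS meets line WS ⇒ R = (0, 3/8)
R = W + t·(S−W) with t = 3/4, so WR:RS = t:(1−t) = 3/4:1/4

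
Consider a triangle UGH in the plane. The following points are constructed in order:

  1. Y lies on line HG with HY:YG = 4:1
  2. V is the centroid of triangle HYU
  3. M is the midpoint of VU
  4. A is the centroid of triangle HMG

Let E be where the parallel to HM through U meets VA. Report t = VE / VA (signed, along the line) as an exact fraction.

Work in coordinates with U = (0, 0), G = (1, 0), H = (0, 1).
1. Y lies on line HG with HY:YG = 4:1 ⇒ Y = (4/5, 1/5)
2. V is the centroid of triangle HYU ⇒ V = (4/15, 2/5)
3. M is the midpoint of VU ⇒ M = (2/15, 1/5)
4. A is the centroid of triangle HMG ⇒ A = (17/45, 2/5)
through U parallel to HM: direction (2/15, -4/5); meets VA at E = (-1/15, 2/5)
E = V + t·(A−V) with t = -3

t = -3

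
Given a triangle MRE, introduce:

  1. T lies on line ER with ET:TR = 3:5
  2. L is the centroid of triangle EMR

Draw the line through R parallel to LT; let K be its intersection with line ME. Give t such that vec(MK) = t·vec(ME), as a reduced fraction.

Work in coordinates with M = (0, 0), R = (1, 0), E = (0, 1).
1. T lies on line ER with ET:TR = 3:5 ⇒ T = (3/8, 5/8)
2. L is the centroid of triangle EMR ⇒ L = (1/3, 1/3)
through R parallel to LT: direction (1/24, 7/24); meets ME at K = (0, -7)
K = M + t·(E−M) with t = -7

t = -7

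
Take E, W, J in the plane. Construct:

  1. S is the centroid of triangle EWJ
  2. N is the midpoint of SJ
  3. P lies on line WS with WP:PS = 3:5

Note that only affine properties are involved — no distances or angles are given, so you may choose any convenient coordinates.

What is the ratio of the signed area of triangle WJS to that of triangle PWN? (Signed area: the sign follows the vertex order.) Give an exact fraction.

[WJS]:[PWN] = 16/3

Set E = (0, 0), W = (1, 0), J = (0, 1); any affine frame gives the same invariant.
1. S is the centroid of triangle EWJ ⇒ S = (1/3, 1/3)
2. N is the midpoint of SJ ⇒ N = (1/6, 2/3)
3. P lies on line WS with WP:PS = 3:5 ⇒ P = (3/4, 1/8)
2·[WJS] = 1/3, 2·[PWN] = 1/16
[WJS]:[PWN] = 1/3:1/16 = 16/3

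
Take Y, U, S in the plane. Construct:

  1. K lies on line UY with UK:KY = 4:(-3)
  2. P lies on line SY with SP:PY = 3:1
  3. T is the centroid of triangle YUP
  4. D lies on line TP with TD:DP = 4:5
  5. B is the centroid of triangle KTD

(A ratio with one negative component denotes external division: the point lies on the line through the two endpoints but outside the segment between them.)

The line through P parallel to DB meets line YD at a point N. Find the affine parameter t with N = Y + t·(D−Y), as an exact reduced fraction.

Work in coordinates with Y = (0, 0), U = (1, 0), S = (0, 1).
1. K lies on line UY with UK:KY = 4:(-3) ⇒ K = (-3, 0)
2. P lies on line SY with SP:PY = 3:1 ⇒ P = (0, 1/4)
3. T is the centroid of triangle YUP ⇒ T = (1/3, 1/12)
4. D lies on line TP with TD:DP = 4:5 ⇒ D = (5/27, 17/108)
5. B is the centroid of triangle KTD ⇒ B = (-67/81, 13/162)
through P parallel to DB: direction (-82/81, -25/324); meets YD at N = (410/1269, 697/2538)
N = Y + t·(D−Y) with t = 82/47

t = 82/47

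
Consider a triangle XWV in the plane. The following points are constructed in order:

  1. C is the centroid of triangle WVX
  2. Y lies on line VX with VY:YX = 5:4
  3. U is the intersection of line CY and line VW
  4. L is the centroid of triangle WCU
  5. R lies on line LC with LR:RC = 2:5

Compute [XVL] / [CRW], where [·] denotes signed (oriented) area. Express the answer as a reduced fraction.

Set X = (0, 0), W = (1, 0), V = (0, 1); any affine frame gives the same invariant.
1. C is the centroid of triangle WVX ⇒ C = (1/3, 1/3)
2. Y lies on line VX with VY:YX = 5:4 ⇒ Y = (0, 4/9)
3. U is the intersection of line CY and line VW ⇒ U = (5/6, 1/6)
4. L is the centroid of triangle WCU ⇒ L = (13/18, 1/6)
5. R lies on line LC with LR:RC = 2:5 ⇒ R = (11/18, 3/14)
2·[XVL] = -13/18, 2·[CRW] = -5/378
[XVL]:[CRW] = -13/18:-5/378 = 273/5

[XVL]:[CRW] = 273/5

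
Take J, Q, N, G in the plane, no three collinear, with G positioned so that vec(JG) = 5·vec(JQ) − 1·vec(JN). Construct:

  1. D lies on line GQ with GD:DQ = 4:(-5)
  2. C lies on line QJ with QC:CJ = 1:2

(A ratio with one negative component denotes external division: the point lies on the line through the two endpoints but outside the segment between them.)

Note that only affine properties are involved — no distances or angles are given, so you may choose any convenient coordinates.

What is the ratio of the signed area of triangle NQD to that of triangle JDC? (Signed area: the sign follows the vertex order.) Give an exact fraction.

[NQD]:[JDC] = 9/2

Assign J = (0, 0), Q = (1, 0), N = (0, 1), G = (5, -1) — the answer is frame-independent, so this choice is without loss of generality.
1. D lies on line GQ with GD:DQ = 4:(-5) ⇒ D = (21, -5)
2. C lies on line QJ with QC:CJ = 1:2 ⇒ C = (2/3, 0)
2·[NQD] = 15, 2·[JDC] = 10/3
[NQD]:[JDC] = 15:10/3 = 9/2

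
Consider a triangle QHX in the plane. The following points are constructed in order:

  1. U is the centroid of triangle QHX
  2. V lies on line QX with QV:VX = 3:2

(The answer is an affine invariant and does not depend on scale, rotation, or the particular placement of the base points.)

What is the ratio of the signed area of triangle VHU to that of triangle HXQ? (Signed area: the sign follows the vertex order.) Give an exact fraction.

Work in coordinates with Q = (0, 0), H = (1, 0), X = (0, 1).
1. U is the centroid of triangle QHX ⇒ U = (1/3, 1/3)
2. V lies on line QX with QV:VX = 3:2 ⇒ V = (0, 3/5)
2·[VHU] = -1/15, 2·[HXQ] = 1
[VHU]:[HXQ] = -1/15:1 = -1/15

[VHU]:[HXQ] = -1/15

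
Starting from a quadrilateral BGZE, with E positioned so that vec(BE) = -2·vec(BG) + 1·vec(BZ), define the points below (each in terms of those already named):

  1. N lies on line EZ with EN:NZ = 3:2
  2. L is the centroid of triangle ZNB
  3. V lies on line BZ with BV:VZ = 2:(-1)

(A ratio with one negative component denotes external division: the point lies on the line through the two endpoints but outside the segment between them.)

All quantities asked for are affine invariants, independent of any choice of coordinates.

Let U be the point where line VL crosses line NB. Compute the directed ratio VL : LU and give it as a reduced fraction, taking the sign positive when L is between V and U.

Assign B = (0, 0), G = (1, 0), Z = (0, 1), E = (-2, 1) — the answer is frame-independent, so this choice is without loss of generality.
1. N lies on line EZ with EN:NZ = 3:2 ⇒ N = (-4/5, 1)
2. L is the centroid of triangle ZNB ⇒ L = (-4/15, 2/3)
3. V lies on line BZ with BV:VZ = 2:(-1) ⇒ V = (0, 2)
line VL meets NB at U = (-8/25, 2/5)
L = V + t·(U−V) with t = 5/6, so VL:LU = 5/6:1/6

VL:LU = 5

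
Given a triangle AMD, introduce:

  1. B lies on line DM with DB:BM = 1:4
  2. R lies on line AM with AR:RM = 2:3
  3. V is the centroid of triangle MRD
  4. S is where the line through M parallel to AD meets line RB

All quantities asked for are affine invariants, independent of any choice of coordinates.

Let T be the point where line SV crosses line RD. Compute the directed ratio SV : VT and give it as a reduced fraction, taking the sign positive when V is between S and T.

SV:VT = -14/5

Work in coordinates with A = (0, 0), M = (1, 0), D = (0, 1).
1. B lies on line DM with DB:BM = 1:4 ⇒ B = (1/5, 4/5)
2. R lies on line AM with AR:RM = 2:3 ⇒ R = (2/5, 0)
3. V is the centroid of triangle MRD ⇒ V = (7/15, 1/3)
4. S is where the line through M parallel to AD meets line RB ⇒ S = (1, -12/5)
line SV meets RD at T = (23/35, -9/14)
V = S + t·(T−S) with t = 14/9, so SV:VT = 14/9:-5/9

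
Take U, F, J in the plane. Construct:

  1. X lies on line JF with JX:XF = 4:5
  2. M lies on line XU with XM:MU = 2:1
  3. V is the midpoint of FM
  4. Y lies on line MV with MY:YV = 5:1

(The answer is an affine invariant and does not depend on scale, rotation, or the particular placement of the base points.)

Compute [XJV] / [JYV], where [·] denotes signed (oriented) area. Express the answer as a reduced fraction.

[XJV]:[JYV] = 8/3

Choose coordinates U = (0, 0), F = (1, 0), J = (0, 1).
1. X lies on line JF with JX:XF = 4:5 ⇒ X = (4/9, 5/9)
2. M lies on line XU with XM:MU = 2:1 ⇒ M = (4/27, 5/27)
3. V is the midpoint of FM ⇒ V = (31/54, 5/54)
4. Y lies on line MV with MY:YV = 5:1 ⇒ Y = (163/324, 35/324)
2·[XJV] = 4/27, 2·[JYV] = 1/18
[XJV]:[JYV] = 4/27:1/18 = 8/3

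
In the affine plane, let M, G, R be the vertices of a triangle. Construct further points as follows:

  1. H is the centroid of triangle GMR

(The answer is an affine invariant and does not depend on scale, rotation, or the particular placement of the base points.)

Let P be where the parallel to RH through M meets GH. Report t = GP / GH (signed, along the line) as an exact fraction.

t = 2

Assign M = (0, 0), G = (1, 0), R = (0, 1) — the answer is frame-independent, so this choice is without loss of generality.
1. H is the centroid of triangle GMR ⇒ H = (1/3, 1/3)
through M parallel to RH: direction (1/3, -2/3); meets GH at P = (-1/3, 2/3)
P = G + t·(H−G) with t = 2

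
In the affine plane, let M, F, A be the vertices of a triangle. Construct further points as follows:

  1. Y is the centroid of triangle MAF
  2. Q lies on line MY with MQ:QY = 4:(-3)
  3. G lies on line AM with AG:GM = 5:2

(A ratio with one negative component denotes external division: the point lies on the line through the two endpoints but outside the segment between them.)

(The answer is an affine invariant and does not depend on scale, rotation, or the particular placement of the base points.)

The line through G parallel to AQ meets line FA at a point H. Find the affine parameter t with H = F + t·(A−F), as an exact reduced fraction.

t = 3/7

Work in coordinates with M = (0, 0), F = (1, 0), A = (0, 1).
1. Y is the centroid of triangle MAF ⇒ Y = (1/3, 1/3)
2. Q lies on line MY with MQ:QY = 4:(-3) ⇒ Q = (4/3, 4/3)
3. G lies on line AM with AG:GM = 5:2 ⇒ G = (0, 2/7)
through G parallel to AQ: direction (4/3, 1/3); meets FA at H = (4/7, 3/7)
H = F + t·(A−F) with t = 3/7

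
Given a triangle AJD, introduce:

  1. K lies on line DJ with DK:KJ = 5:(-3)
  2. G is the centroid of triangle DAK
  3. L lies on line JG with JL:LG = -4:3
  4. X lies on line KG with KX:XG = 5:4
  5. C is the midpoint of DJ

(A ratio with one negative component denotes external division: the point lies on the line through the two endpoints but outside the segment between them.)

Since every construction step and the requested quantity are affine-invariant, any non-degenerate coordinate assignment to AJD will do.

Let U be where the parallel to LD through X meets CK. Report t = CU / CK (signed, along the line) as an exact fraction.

Assign A = (0, 0), J = (1, 0), D = (0, 1) — the answer is frame-independent, so this choice is without loss of generality.
1. K lies on line DJ with DK:KJ = 5:(-3) ⇒ K = (5/2, -3/2)
2. G is the centroid of triangle DAK ⇒ G = (5/6, -1/6)
3. L lies on line JG with JL:LG = -4:3 ⇒ L = (1/3, -2/3)
4. X lies on line KG with KX:XG = 5:4 ⇒ X = (85/54, -41/54)
5. C is the midpoint of DJ ⇒ C = (1/2, 1/2)
through X parallel to LD: direction (-1/3, 5/3); meets CK at U = (55/36, -19/36)
U = C + t·(K−C) with t = 37/72

t = 37/72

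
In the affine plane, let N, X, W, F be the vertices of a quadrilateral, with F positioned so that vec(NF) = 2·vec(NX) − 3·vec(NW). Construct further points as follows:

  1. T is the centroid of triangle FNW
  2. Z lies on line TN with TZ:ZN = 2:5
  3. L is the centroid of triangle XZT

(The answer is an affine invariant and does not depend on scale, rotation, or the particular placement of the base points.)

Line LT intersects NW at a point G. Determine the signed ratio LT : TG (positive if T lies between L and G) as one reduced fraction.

Assign N = (0, 0), X = (1, 0), W = (0, 1), F = (2, -3) — the answer is frame-independent, so this choice is without loss of generality.
1. T is the centroid of triangle FNW ⇒ T = (2/3, -2/3)
2. Z lies on line TN with TZ:ZN = 2:5 ⇒ Z = (10/21, -10/21)
3. L is the centroid of triangle XZT ⇒ L = (5/7, -8/21)
line LT meets NW at G = (0, -14/3)
T = L + t·(G−L) with t = 1/15, so LT:TG = 1/15:14/15

LT:TG = 1/14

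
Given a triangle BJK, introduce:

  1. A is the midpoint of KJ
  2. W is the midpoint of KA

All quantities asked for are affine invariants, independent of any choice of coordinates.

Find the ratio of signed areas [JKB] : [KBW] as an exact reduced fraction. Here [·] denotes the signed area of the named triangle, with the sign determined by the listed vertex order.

Work in coordinates with B = (0, 0), J = (1, 0), K = (0, 1).
1. A is the midpoint of KJ ⇒ A = (1/2, 1/2)
2. W is the midpoint of KA ⇒ W = (1/4, 3/4)
2·[JKB] = 1, 2·[KBW] = 1/4
[JKB]:[KBW] = 1:1/4 = 4

[JKB]:[KBW] = 4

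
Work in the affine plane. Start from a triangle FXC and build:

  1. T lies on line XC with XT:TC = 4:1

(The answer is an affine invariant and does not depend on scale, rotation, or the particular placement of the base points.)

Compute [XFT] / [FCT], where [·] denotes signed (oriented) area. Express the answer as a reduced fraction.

Assign F = (0, 0), X = (1, 0), C = (0, 1) — the answer is frame-independent, so this choice is without loss of generality.
1. T lies on line XC with XT:TC = 4:1 ⇒ T = (1/5, 4/5)
2·[XFT] = -4/5, 2·[FCT] = -1/5
[XFT]:[FCT] = -4/5:-1/5 = 4

[XFT]:[FCT] = 4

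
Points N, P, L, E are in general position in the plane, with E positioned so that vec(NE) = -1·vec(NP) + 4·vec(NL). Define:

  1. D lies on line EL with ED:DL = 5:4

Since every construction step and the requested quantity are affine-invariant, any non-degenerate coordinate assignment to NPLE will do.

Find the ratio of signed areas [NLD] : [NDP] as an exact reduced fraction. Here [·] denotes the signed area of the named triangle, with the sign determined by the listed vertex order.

Choose coordinates N = (0, 0), P = (1, 0), L = (0, 1), E = (-1, 4).
1. D lies on line EL with ED:DL = 5:4 ⇒ D = (-4/9, 7/3)
2·[NLD] = 4/9, 2·[NDP] = -7/3
[NLD]:[NDP] = 4/9:-7/3 = -4/21

[NLD]:[NDP] = -4/21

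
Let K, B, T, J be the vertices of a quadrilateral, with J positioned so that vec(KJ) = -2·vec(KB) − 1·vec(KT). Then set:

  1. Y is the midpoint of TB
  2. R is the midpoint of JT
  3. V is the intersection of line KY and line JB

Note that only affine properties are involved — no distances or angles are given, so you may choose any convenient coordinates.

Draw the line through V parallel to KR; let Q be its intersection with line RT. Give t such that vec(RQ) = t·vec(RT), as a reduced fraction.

Work in coordinates with K = (0, 0), B = (1, 0), T = (0, 1), J = (-2, -1).
1. Y is the midpoint of TB ⇒ Y = (1/2, 1/2)
2. R is the midpoint of JT ⇒ R = (-1, 0)
3. V is the intersection of line KY and line JB ⇒ V = (-1/2, -1/2)
through V parallel to KR: direction (-1, 0); meets RT at Q = (-3/2, -1/2)
Q = R + t·(T−R) with t = -1/2

t = -1/2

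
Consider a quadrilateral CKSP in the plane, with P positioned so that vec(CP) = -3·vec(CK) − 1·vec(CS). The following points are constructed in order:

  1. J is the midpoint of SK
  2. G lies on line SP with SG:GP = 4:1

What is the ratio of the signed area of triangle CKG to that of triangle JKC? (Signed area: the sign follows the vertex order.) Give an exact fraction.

Assign C = (0, 0), K = (1, 0), S = (0, 1), P = (-3, -1) — the answer is frame-independent, so this choice is without loss of generality.
1. J is the midpoint of SK ⇒ J = (1/2, 1/2)
2. G lies on line SP with SG:GP = 4:1 ⇒ G = (-12/5, -3/5)
2·[CKG] = -3/5, 2·[JKC] = -1/2
[CKG]:[JKC] = -3/5:-1/2 = 6/5

[CKG]:[JKC] = 6/5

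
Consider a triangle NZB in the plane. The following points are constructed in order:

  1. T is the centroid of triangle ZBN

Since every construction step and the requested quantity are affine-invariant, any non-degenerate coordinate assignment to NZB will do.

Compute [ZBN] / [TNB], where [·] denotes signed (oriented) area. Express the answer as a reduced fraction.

Set N = (0, 0), Z = (1, 0), B = (0, 1); any affine frame gives the same invariant.
1. T is the centroid of triangle ZBN ⇒ T = (1/3, 1/3)
2·[ZBN] = 1, 2·[TNB] = -1/3
[ZBN]:[TNB] = 1:-1/3 = -3

[ZBN]:[TNB] = -3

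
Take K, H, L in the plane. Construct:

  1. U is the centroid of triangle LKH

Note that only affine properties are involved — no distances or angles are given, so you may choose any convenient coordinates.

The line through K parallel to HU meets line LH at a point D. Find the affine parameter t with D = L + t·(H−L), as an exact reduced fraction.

t = 2

Set K = (0, 0), H = (1, 0), L = (0, 1); any affine frame gives the same invariant.
1. U is the centroid of triangle LKH ⇒ U = (1/3, 1/3)
through K parallel to HU: direction (-2/3, 1/3); meets LH at D = (2, -1)
D = L + t·(H−L) with t = 2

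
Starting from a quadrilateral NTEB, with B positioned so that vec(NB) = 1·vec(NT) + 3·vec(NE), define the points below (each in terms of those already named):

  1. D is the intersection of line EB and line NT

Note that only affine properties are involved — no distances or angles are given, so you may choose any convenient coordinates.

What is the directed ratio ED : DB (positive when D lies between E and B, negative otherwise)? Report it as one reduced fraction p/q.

Choose coordinates N = (0, 0), T = (1, 0), E = (0, 1), B = (1, 3).
1. D is the intersection of line EB and line NT ⇒ D = (-1/2, 0)
D = E + t·(B−E) with t = -1/2, so ED:DB = t:(1−t) = -1/2:3/2

ED:DB = -1/3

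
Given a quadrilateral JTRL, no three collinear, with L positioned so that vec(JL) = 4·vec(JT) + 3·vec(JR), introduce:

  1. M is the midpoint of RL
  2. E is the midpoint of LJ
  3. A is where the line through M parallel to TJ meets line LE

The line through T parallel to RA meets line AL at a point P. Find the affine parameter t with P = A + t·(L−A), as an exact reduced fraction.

Work in coordinates with J = (0, 0), T = (1, 0), R = (0, 1), L = (4, 3).
1. M is the midpoint of RL ⇒ M = (2, 2)
2. E is the midpoint of LJ ⇒ E = (2, 3/2)
3. A is where the line through M parallel to TJ meets line LE ⇒ A = (8/3, 2)
through T parallel to RA: direction (8/3, 1); meets AL at P = (-1, -3/4)
P = A + t·(L−A) with t = -11/4

t = -11/4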